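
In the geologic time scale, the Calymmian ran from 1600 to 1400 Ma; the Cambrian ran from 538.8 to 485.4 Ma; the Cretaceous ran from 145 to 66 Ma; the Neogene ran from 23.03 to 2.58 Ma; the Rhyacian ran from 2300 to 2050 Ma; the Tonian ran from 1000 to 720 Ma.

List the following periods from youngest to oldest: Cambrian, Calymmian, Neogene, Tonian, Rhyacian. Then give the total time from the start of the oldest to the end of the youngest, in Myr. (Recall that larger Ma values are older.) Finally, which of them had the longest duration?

From the excerpt: Cambrian 538.8–485.4; Calymmian 1600–1400; Neogene 23.03–2.58; Tonian 1000–720; Rhyacian 2300–2050 (Ma).
Larger Ma is earlier, so the oldest is Rhyacian and the youngest is Neogene; youngest to oldest: Neogene, Cambrian, Tonian, Calymmian, Rhyacian.
Oldest start 2300 minus youngest end 2.58 gives 2297.42 Myr overall.
Individual lengths (start − end): Neogene 20.45; Cambrian 53.4; Rhyacian 250; Tonian 280; Calymmian 200. The largest is Tonian at 280 Myr.

Neogene → Cambrian → Tonian → Calymmian → Rhyacian; total span 2297.42 Myr; longest is Tonian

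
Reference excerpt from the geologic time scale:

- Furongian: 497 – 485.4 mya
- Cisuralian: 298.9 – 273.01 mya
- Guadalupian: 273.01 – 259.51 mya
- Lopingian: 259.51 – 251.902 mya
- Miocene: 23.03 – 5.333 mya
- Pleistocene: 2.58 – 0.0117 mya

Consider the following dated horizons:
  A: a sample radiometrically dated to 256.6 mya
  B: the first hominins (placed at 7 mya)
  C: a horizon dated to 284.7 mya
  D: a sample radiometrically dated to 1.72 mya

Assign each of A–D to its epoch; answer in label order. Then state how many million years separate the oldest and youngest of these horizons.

A: 256.6 Ma lies in 259.51–251.902 Ma, so Lopingian.
B: 7 Ma lies in 23.03–5.333 Ma, so Miocene.
C: 284.7 Ma lies in 298.9–273.01 Ma, so Cisuralian.
D: 1.72 Ma lies in 2.58–0.0117 Ma, so Pleistocene.
Oldest = 284.7 Ma, youngest = 1.72 Ma → span 282.98 Myr.

A — Lopingian; B — Miocene; C — Cisuralian; D — Pleistocene; span 282.98 million years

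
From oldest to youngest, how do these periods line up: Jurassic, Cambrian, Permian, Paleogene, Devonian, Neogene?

Cambrian, Devonian, Permian, Jurassic, Paleogene, Neogene

Group by era (each group listed oldest first) — Paleozoic: Cambrian, Devonian, Permian; Mesozoic: Jurassic; Cenozoic: Paleogene, Neogene. The eras run Paleozoic → Mesozoic → Cenozoic. Concatenating the groups in that era order gives oldest to youngest directly.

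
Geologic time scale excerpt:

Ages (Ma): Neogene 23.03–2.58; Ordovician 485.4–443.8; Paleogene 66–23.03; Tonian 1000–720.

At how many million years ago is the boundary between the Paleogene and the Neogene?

The Paleogene ends and the Neogene begins at 23.03 Ma.

23.03 Ma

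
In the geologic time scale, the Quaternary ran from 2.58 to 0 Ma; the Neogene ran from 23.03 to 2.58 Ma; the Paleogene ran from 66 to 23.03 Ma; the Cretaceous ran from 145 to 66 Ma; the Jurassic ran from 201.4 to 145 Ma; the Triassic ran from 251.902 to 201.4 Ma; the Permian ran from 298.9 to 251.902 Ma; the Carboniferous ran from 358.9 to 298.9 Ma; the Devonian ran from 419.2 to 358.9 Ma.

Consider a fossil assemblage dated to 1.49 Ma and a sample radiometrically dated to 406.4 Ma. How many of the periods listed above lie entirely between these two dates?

The older date is 406.4 Ma and the younger is 1.49 Ma.
Periods with start < 406.4 and end > 1.49 Ma: Carboniferous (358.9–298.9), Permian (298.9–251.902), Triassic (251.902–201.4), Jurassic (201.4–145), Cretaceous (145–66), Paleogene (66–23.03), Neogene (23.03–2.58).
That is 7 complete periods.

7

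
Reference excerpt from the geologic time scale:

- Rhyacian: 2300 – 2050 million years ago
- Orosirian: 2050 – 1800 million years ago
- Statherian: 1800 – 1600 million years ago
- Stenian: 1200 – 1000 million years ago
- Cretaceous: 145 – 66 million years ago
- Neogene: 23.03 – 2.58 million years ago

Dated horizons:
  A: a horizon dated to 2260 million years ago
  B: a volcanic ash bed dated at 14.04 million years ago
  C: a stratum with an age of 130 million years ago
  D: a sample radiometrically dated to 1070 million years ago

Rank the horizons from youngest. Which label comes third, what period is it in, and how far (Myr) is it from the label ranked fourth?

Sorted youngest-first by Ma: B (14.04), C (130), D (1070), A (2260).
The third youngest is D at 1070 Ma, which lies in 1200–1000 Ma: the Stenian.
The fourth youngest is A at 2260 Ma; separation = |1070 − 2260| = 1190 Myr.

D, in the Stenian; 1190 million years to A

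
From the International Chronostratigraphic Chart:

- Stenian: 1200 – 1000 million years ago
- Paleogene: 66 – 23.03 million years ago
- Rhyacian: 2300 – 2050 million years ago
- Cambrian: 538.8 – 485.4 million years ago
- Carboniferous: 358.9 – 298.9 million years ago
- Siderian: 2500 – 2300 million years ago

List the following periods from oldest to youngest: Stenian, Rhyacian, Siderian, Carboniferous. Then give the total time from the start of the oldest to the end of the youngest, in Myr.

From the excerpt: Stenian 1200–1000; Rhyacian 2300–2050; Siderian 2500–2300; Carboniferous 358.9–298.9 (Ma).
Larger Ma is earlier, so the oldest is Siderian and the youngest is Carboniferous; oldest to youngest: Siderian, Rhyacian, Stenian, Carboniferous.
Oldest start 2500 minus youngest end 298.9 gives 2201.1 Myr overall.

Siderian → Rhyacian → Stenian → Carboniferous; total span 2201.1 Myr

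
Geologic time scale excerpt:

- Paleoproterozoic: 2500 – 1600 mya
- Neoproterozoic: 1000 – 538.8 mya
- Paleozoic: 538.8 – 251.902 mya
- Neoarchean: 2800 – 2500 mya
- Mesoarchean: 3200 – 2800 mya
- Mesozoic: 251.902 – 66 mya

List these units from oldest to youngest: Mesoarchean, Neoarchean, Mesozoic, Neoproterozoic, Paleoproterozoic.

The oldest of these is Mesoarchean (starts 3200 Ma) and the youngest is Mesozoic (ends 66 Ma).
In between, by decreasing start age: Neoarchean (2800), Paleoproterozoic (2500), Neoproterozoic (1000).

Mesoarchean, Neoarchean, Paleoproterozoic, Neoproterozoic, Mesozoic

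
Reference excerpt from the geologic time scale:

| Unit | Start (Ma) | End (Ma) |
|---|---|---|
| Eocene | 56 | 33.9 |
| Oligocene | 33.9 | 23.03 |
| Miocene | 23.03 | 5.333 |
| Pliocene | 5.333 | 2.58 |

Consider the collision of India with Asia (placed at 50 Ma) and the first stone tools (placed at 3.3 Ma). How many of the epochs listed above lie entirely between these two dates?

50 Ma sits inside the Eocene (56–33.9) and 3.3 Ma inside the Pliocene (5.333–2.58); neither of those is wholly between the two dates.
The listed epochs lying completely between them are Oligocene, Miocene — 2 in all.

2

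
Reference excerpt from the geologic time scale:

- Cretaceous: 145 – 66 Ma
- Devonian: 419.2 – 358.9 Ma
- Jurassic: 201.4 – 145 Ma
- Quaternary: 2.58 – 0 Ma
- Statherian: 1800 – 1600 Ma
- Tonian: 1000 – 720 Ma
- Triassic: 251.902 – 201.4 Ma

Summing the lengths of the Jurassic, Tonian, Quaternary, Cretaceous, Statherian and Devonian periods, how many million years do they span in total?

678.28 million years

Each duration: Jurassic = 56.4; Tonian = 280; Quaternary = 2.58; Cretaceous = 79; Statherian = 200; Devonian = 60.3.
Sum: 56.4 + 280 + 2.58 + 79 + 200 + 60.3 = 678.28 Myr.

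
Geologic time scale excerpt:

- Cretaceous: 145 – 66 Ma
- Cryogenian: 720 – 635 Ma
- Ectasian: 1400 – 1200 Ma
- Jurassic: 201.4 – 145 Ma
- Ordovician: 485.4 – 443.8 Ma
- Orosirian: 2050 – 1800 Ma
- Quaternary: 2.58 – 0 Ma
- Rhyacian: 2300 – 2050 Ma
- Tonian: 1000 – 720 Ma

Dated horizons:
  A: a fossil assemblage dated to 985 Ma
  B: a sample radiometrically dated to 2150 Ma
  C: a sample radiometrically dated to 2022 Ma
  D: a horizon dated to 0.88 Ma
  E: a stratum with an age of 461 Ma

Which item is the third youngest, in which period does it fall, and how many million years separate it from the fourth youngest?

A, in the Tonian; 1037 million years to C

Sorted youngest-first by Ma: D (0.88), E (461), A (985), C (2022), B (2150).
The third youngest is A at 985 Ma, which lies in 1000–720 Ma: the Tonian.
The fourth youngest is C at 2022 Ma; separation = |985 − 2022| = 1037 Myr.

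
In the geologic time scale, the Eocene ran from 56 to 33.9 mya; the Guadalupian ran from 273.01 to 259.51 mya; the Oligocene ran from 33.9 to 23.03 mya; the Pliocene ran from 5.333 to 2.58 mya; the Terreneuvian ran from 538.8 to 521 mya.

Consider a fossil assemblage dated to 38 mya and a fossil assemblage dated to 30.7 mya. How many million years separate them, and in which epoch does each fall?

7.3 million years apart; the first in the Eocene, the second in the Oligocene

Elapsed time: 38 − 30.7 = 7.3 Myr.
38 Ma lies within 56–33.9 Ma: Eocene.
30.7 Ma lies within 33.9–23.03 Ma: Oligocene.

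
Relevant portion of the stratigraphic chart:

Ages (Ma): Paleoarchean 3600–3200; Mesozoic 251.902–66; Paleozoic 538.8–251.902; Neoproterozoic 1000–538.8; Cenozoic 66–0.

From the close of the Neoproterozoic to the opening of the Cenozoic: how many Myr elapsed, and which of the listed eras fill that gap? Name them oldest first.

End of Neoproterozoic = 538.8 Ma; start of Cenozoic = 66 Ma.
Gap = 538.8 − 66 = 472.8 Myr.
Eras wholly inside 538.8–66 Ma: Paleozoic (538.8–251.902), Mesozoic (251.902–66).

472.8 million years; Paleozoic, Mesozoic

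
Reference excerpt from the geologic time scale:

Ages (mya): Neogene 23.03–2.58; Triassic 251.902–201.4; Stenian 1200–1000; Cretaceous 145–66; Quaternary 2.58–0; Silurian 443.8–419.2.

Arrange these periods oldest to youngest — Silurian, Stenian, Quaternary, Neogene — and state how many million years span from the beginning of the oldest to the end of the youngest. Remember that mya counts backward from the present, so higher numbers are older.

Start ages (Ma): Stenian 1200, Silurian 443.8, Neogene 23.03, Quaternary 2.58.
Ordered oldest to youngest: Stenian, Silurian, Neogene, Quaternary.
Span = 1200 − 0 = 1200 Myr.

Stenian → Silurian → Neogene → Quaternary; total span 1200 Myr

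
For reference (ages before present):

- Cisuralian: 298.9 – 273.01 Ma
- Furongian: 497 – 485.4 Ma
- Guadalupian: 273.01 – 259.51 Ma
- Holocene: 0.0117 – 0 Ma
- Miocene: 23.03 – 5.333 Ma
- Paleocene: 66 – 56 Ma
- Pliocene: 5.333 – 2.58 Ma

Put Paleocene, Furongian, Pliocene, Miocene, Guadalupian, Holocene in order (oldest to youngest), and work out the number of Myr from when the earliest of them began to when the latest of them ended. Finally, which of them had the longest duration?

From the excerpt: Paleocene 66–56; Furongian 497–485.4; Pliocene 5.333–2.58; Miocene 23.03–5.333; Guadalupian 273.01–259.51; Holocene 0.0117–0 (Ma).
Larger Ma is earlier, so the oldest is Furongian and the youngest is Holocene; oldest to youngest: Furongian, Guadalupian, Paleocene, Miocene, Pliocene, Holocene.
Oldest start 497 minus youngest end 0 gives 497 Myr overall.
Individual lengths (start − end): Guadalupian 13.5; Paleocene 10; Pliocene 2.753; Miocene 17.697; Holocene 0.0117; Furongian 11.6. The largest is Miocene at 17.697 Myr.

Furongian → Guadalupian → Paleocene → Miocene → Pliocene → Holocene; total span 497 Myr; longest is Miocene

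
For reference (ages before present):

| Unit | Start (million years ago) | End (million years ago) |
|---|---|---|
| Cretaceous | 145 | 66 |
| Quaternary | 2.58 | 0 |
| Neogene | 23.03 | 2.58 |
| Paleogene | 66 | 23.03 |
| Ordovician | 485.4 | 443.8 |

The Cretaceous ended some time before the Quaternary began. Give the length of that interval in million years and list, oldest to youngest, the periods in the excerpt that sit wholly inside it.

63.42 million years; Paleogene, Neogene

The Cretaceous closes at 66 Ma and the Quaternary opens at 2.58 Ma, so the interval is 66 − 2.58 = 63.42 Myr.
A period fits inside if it starts at or after 66 Ma and ends at or before 2.58 Ma; oldest first that gives Paleogene, Neogene.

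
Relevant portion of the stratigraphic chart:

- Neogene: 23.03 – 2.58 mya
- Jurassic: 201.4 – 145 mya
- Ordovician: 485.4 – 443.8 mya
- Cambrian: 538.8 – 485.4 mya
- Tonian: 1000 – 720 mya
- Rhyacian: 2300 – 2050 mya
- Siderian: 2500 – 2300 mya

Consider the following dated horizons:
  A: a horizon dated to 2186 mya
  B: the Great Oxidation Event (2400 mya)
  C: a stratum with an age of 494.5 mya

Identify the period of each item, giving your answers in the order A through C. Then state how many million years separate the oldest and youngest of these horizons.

A — Rhyacian; B — Siderian; C — Cambrian; span 1905.5 million years

A: 2186 Ma lies in 2300–2050 Ma, so Rhyacian.
B: 2400 Ma lies in 2500–2300 Ma, so Siderian.
C: 494.5 Ma lies in 538.8–485.4 Ma, so Cambrian.
Oldest = 2400 Ma, youngest = 494.5 Ma → span 1905.5 Myr.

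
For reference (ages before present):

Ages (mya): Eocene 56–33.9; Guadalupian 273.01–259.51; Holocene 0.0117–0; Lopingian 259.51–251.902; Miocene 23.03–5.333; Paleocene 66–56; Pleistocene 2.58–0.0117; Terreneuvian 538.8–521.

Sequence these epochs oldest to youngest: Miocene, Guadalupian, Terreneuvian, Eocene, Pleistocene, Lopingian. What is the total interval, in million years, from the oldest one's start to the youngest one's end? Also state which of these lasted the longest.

From the excerpt: Miocene 23.03–5.333; Guadalupian 273.01–259.51; Terreneuvian 538.8–521; Eocene 56–33.9; Pleistocene 2.58–0.0117; Lopingian 259.51–251.902 (Ma).
Larger Ma is earlier, so the oldest is Terreneuvian and the youngest is Pleistocene; oldest to youngest: Terreneuvian, Guadalupian, Lopingian, Eocene, Miocene, Pleistocene.
Oldest start 538.8 minus youngest end 0.0117 gives 538.7883 Myr overall.
Individual lengths (start − end): Pleistocene 2.5683; Eocene 22.1; Miocene 17.697; Guadalupian 13.5; Terreneuvian 17.8; Lopingian 7.608. The largest is Eocene at 22.1 Myr.

Terreneuvian → Guadalupian → Lopingian → Eocene → Miocene → Pleistocene; total span 538.7883 Myr; longest is Eocene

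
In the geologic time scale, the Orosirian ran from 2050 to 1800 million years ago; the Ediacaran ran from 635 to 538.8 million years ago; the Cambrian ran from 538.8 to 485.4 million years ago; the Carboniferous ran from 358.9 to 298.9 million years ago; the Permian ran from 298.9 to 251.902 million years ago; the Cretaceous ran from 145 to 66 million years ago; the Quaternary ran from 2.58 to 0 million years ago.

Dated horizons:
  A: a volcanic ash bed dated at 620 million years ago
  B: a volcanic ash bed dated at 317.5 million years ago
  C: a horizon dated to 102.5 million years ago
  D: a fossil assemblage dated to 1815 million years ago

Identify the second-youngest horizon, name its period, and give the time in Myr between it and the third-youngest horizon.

B, in the Carboniferous; 302.5 million years to A

Sorted youngest-first by Ma: C (102.5), B (317.5), A (620), D (1815).
The second youngest is B at 317.5 Ma, which lies in 358.9–298.9 Ma: the Carboniferous.
The third youngest is A at 620 Ma; separation = |317.5 − 620| = 302.5 Myr.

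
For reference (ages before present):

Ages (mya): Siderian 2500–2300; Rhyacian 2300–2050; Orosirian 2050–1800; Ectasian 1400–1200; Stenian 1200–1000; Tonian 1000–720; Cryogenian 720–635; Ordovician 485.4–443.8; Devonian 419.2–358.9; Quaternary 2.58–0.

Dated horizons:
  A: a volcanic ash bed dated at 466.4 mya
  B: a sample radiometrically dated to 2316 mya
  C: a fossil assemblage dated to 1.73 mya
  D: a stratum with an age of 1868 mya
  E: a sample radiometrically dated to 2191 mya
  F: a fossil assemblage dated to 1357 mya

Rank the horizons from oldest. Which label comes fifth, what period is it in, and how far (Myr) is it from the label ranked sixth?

Sorted oldest-first by Ma: B (2316), E (2191), D (1868), F (1357), A (466.4), C (1.73).
The fifth oldest is A at 466.4 Ma, which lies in 485.4–443.8 Ma: the Ordovician.
The sixth oldest is C at 1.73 Ma; separation = |466.4 − 1.73| = 464.67 Myr.

A, in the Ordovician; 464.67 million years to C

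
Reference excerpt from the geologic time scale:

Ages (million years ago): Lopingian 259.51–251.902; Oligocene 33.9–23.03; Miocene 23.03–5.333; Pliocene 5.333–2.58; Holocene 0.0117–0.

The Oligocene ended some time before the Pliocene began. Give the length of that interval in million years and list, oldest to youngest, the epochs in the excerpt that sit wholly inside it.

The Oligocene closes at 23.03 Ma and the Pliocene opens at 5.333 Ma, so the interval is 23.03 − 5.333 = 17.697 Myr.
An epoch fits inside if it starts at or after 23.03 Ma and ends at or before 5.333 Ma; oldest first that gives Miocene.

17.697 million years; Miocene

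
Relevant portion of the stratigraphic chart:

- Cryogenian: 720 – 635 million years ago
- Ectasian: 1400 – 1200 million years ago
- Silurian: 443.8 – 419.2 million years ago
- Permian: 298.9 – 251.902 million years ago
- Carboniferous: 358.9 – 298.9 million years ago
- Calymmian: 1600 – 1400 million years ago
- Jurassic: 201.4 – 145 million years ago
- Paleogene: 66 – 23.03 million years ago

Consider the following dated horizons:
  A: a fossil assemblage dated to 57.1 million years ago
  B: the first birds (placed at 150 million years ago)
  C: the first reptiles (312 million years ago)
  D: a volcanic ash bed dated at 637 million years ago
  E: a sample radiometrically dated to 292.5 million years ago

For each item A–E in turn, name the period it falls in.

Match each age against the start–end ranges in the excerpt: A = 57.1 Ma → Paleogene (66–23.03); B = 150 Ma → Jurassic (201.4–145); C = 312 Ma → Carboniferous (358.9–298.9); D = 637 Ma → Cryogenian (720–635); E = 292.5 Ma → Permian (298.9–251.902).

A — Paleogene; B — Jurassic; C — Carboniferous; D — Cryogenian; E — Permian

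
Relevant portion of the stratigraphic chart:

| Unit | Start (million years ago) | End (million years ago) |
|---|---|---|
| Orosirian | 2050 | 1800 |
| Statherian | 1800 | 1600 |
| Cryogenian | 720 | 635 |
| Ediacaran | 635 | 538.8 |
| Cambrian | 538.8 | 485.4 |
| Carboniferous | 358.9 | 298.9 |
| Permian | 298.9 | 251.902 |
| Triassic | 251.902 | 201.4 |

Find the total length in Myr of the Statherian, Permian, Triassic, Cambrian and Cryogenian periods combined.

435.9 million years

Duration is start − end for each: (1800 − 1600) + (298.9 − 251.902) + (251.902 − 201.4) + (538.8 − 485.4) + (720 − 635).
That is 200 + 46.998 + 50.502 + 53.4 + 85, which totals 435.9 million years.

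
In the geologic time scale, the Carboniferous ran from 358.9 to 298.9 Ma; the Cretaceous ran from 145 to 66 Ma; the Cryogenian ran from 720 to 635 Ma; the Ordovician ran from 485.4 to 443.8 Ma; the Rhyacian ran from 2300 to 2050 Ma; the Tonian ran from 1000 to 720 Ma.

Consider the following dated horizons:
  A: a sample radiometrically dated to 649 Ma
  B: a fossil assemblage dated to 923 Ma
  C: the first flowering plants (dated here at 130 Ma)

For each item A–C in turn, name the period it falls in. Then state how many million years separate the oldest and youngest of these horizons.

Match each age against the start–end ranges in the excerpt: A = 649 Ma → Cryogenian (720–635); B = 923 Ma → Tonian (1000–720); C = 130 Ma → Cretaceous (145–66).
The largest age is 923 Ma and the smallest is 130 Ma; their difference is 793 Myr.

A — Cryogenian; B — Tonian; C — Cretaceous; span 793 million years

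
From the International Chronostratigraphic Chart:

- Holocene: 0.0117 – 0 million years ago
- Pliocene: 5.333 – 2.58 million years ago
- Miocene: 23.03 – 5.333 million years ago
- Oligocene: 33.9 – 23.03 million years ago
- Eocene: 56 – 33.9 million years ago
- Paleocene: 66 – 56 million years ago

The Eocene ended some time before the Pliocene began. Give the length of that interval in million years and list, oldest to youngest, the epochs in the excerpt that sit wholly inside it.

The Eocene closes at 33.9 Ma and the Pliocene opens at 5.333 Ma, so the interval is 33.9 − 5.333 = 28.567 Myr.
An epoch fits inside if it starts at or after 33.9 Ma and ends at or before 5.333 Ma; oldest first that gives Oligocene, Miocene.

28.567 million years; Oligocene, Miocene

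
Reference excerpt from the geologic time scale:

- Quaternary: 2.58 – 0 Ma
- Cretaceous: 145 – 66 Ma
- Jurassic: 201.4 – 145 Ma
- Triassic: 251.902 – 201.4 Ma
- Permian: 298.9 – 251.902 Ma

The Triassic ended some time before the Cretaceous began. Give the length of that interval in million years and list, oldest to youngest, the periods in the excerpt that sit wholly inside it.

56.4 million years; Jurassic

End of Triassic = 201.4 Ma; start of Cretaceous = 145 Ma.
Gap = 201.4 − 145 = 56.4 Myr.
Periods wholly inside 201.4–145 Ma: Jurassic (201.4–145).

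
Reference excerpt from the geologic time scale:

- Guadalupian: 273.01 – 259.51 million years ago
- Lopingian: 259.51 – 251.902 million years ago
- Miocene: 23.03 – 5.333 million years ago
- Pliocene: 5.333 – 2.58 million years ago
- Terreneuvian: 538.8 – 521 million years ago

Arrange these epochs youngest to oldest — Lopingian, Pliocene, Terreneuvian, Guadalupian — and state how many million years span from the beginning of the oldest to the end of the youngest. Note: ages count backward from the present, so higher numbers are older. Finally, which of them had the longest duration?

From the excerpt: Lopingian 259.51–251.902; Pliocene 5.333–2.58; Terreneuvian 538.8–521; Guadalupian 273.01–259.51 (Ma).
Larger Ma is earlier, so the oldest is Terreneuvian and the youngest is Pliocene; youngest to oldest: Pliocene, Lopingian, Guadalupian, Terreneuvian.
Oldest start 538.8 minus youngest end 2.58 gives 536.22 Myr overall.
Individual lengths (start − end): Terreneuvian 17.8; Guadalupian 13.5; Lopingian 7.608; Pliocene 2.753. The largest is Terreneuvian at 17.8 Myr.

Pliocene, Lopingian, Guadalupian, Terreneuvian; total span 536.22 Myr; longest is Terreneuvian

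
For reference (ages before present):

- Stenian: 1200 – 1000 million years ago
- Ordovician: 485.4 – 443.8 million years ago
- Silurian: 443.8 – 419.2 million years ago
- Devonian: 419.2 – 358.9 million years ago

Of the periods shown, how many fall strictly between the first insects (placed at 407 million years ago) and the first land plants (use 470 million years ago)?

The older date is 470 Ma and the younger is 407 Ma.
Periods with start < 470 and end > 407 Ma: Silurian (443.8–419.2).
That is 1 complete period.

1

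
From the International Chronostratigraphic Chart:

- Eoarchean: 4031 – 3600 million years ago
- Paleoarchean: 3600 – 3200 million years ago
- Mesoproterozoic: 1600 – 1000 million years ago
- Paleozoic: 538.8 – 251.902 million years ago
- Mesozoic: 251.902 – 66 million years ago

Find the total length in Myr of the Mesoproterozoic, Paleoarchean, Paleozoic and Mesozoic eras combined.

Duration is start − end for each: (1600 − 1000) + (3600 − 3200) + (538.8 − 251.902) + (251.902 − 66).
That is 600 + 400 + 286.898 + 185.902, which totals 1472.8 million years.

1472.8 million years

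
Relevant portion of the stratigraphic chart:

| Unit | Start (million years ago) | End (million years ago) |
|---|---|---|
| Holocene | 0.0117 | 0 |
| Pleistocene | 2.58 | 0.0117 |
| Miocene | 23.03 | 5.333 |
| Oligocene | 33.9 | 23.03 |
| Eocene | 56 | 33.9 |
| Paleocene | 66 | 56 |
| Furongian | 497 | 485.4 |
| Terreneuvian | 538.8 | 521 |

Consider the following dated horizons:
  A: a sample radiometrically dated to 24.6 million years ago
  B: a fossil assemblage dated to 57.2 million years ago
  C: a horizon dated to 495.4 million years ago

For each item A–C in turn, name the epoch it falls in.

Match each age against the start–end ranges in the excerpt: A = 24.6 Ma → Oligocene (33.9–23.03); B = 57.2 Ma → Paleocene (66–56); C = 495.4 Ma → Furongian (497–485.4).

A — Oligocene; B — Paleocene; C — Furongian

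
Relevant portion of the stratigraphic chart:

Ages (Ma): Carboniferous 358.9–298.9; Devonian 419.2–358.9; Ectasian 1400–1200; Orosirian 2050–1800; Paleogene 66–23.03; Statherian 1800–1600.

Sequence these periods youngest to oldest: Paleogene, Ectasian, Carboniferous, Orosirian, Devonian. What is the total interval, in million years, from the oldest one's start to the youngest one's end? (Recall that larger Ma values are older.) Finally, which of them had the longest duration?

Paleogene → Carboniferous → Devonian → Ectasian → Orosirian; total span 2026.97 Myr; longest is Orosirian

From the excerpt: Paleogene 66–23.03; Ectasian 1400–1200; Carboniferous 358.9–298.9; Orosirian 2050–1800; Devonian 419.2–358.9 (Ma).
Larger Ma is earlier, so the oldest is Orosirian and the youngest is Paleogene; youngest to oldest: Paleogene, Carboniferous, Devonian, Ectasian, Orosirian.
Oldest start 2050 minus youngest end 23.03 gives 2026.97 Myr overall.
Individual lengths (start − end): Orosirian 250; Paleogene 42.97; Devonian 60.3; Ectasian 200; Carboniferous 60. The largest is Orosirian at 250 Myr.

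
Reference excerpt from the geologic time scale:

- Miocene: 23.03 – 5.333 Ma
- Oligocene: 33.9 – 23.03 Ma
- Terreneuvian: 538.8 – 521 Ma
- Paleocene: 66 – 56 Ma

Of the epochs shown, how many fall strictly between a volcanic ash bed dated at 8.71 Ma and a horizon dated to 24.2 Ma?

0

The older date is 24.2 Ma and the younger is 8.71 Ma.
No epoch both begins after 24.2 Ma and ends before 8.71 Ma, so the count is 0.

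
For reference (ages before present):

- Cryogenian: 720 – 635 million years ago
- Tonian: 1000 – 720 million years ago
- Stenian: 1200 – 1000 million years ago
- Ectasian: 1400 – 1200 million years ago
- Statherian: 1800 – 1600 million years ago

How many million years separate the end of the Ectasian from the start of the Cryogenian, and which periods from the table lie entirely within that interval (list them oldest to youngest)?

The Ectasian closes at 1200 Ma and the Cryogenian opens at 720 Ma, so the interval is 1200 − 720 = 480 Myr.
A period fits inside if it starts at or after 1200 Ma and ends at or before 720 Ma; oldest first that gives Stenian, Tonian.

480 million years; Stenian, Tonian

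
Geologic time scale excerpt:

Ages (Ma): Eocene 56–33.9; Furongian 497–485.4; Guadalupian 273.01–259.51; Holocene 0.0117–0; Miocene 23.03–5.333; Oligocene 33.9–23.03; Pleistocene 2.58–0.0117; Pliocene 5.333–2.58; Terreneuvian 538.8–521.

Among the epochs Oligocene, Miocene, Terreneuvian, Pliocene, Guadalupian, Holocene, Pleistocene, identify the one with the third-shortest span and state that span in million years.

Start − end for each: Oligocene 33.9 − 23.03 = 10.87; Miocene 23.03 − 5.333 = 17.697; Terreneuvian 538.8 − 521 = 17.8; Pliocene 5.333 − 2.58 = 2.753; Guadalupian 273.01 − 259.51 = 13.5; Holocene 0.0117 − 0 = 0.0117; Pleistocene 2.58 − 0.0117 = 2.5683.
Ranking these from shortest: Holocene < Pleistocene < Pliocene < Oligocene < Guadalupian < Miocene < Terreneuvian.
Position 3 in that ranking is Pliocene, which lasted 2.753 Myr.

Pliocene, 2.753 million years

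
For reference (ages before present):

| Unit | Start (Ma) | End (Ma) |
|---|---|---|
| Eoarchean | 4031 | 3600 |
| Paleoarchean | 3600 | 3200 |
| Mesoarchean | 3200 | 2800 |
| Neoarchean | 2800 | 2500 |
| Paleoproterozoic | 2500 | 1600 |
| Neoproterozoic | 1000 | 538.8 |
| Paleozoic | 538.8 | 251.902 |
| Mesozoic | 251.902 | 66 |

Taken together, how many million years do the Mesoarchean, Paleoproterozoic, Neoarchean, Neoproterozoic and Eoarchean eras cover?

Each duration: Mesoarchean = 400; Paleoproterozoic = 900; Neoarchean = 300; Neoproterozoic = 461.2; Eoarchean = 431.
Sum: 400 + 900 + 300 + 461.2 + 431 = 2492.2 Myr.

2492.2 million years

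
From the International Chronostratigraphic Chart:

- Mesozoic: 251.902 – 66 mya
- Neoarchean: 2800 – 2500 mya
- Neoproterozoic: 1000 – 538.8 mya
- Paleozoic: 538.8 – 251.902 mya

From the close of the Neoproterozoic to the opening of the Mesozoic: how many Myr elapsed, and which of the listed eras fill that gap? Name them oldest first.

The Neoproterozoic closes at 538.8 Ma and the Mesozoic opens at 251.902 Ma, so the interval is 538.8 − 251.902 = 286.898 Myr.
An era fits inside if it starts at or after 538.8 Ma and ends at or before 251.902 Ma; oldest first that gives Paleozoic.

286.898 million years; Paleozoic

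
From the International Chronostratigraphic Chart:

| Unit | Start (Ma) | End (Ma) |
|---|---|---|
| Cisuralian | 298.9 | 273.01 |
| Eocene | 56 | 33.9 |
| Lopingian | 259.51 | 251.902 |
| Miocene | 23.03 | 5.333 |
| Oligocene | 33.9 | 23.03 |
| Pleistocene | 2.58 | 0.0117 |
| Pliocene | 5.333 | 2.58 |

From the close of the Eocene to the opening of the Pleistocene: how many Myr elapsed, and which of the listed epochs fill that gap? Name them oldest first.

The Eocene closes at 33.9 Ma and the Pleistocene opens at 2.58 Ma, so the interval is 33.9 − 2.58 = 31.32 Myr.
An epoch fits inside if it starts at or after 33.9 Ma and ends at or before 2.58 Ma; oldest first that gives Oligocene, Miocene, Pliocene.

31.32 million years; Oligocene, Miocene, Pliocene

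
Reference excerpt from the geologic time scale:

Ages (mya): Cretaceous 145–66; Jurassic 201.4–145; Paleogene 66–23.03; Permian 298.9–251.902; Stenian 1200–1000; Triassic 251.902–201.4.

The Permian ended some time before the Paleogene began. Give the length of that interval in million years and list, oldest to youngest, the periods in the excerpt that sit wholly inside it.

185.902 million years; Triassic, Jurassic, Cretaceous

End of Permian = 251.902 Ma; start of Paleogene = 66 Ma.
Gap = 251.902 − 66 = 185.902 Myr.
Periods wholly inside 251.902–66 Ma: Triassic (251.902–201.4), Jurassic (201.4–145), Cretaceous (145–66).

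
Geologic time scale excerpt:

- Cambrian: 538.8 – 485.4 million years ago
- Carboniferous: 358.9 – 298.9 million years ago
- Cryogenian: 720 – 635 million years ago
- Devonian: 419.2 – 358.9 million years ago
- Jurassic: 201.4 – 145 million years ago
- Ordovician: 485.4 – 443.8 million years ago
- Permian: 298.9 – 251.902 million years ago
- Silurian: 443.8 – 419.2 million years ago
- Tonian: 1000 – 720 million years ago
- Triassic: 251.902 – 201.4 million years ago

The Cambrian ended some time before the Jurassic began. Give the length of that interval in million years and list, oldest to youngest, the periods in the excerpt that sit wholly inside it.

End of Cambrian = 485.4 Ma; start of Jurassic = 201.4 Ma.
Gap = 485.4 − 201.4 = 284 Myr.
Periods wholly inside 485.4–201.4 Ma: Ordovician (485.4–443.8), Silurian (443.8–419.2), Devonian (419.2–358.9), Carboniferous (358.9–298.9), Permian (298.9–251.902), Triassic (251.902–201.4).

284 million years; Ordovician, Silurian, Devonian, Carboniferous, Permian, Triassic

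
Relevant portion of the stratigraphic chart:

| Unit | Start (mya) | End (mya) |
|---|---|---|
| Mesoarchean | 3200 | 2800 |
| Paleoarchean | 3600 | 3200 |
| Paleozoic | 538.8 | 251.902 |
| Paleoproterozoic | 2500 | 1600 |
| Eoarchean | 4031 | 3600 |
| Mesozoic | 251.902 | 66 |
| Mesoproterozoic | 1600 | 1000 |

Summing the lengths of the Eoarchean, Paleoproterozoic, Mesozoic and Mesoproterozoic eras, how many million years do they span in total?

Duration is start − end for each: (4031 − 3600) + (2500 − 1600) + (251.902 − 66) + (1600 − 1000).
That is 431 + 900 + 185.902 + 600, which totals 2116.902 million years.

2116.902 million years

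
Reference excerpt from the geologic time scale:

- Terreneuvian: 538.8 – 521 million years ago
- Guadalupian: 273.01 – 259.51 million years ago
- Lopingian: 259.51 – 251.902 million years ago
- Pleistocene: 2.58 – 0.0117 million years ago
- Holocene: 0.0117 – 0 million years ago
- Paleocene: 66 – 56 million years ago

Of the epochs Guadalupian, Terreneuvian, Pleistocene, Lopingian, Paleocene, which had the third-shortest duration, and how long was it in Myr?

Durations: Guadalupian 13.5; Terreneuvian 17.8; Pleistocene 2.5683; Lopingian 7.608; Paleocene 10 Myr.
Sorted shortest-first: Pleistocene (2.5683), Lopingian (7.608), Paleocene (10), Guadalupian (13.5), Terreneuvian (17.8).
The third shortest is Paleocene at 10 Myr.

Paleocene, 10 million years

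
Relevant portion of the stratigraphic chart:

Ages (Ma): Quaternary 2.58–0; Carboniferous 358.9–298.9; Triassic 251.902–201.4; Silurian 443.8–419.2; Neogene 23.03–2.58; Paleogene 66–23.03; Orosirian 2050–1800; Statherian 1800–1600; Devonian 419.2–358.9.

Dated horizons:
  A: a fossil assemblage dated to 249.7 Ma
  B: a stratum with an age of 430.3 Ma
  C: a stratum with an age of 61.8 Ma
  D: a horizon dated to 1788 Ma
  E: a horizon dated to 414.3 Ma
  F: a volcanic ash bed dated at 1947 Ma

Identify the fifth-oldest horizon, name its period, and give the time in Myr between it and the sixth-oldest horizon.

A, in the Triassic; 187.9 million years to C

Larger Ma means older, so oldest first: F 1947 > D 1788 > B 430.3 > E 414.3 > A 249.7 > C 61.8.
Counting 5 along gives A (249.7 Ma); the excerpt puts that inside the Triassic, 251.902–201.4 Ma.
Next in line is C (61.8 Ma), and 249.7 − 61.8 = 187.9 Myr.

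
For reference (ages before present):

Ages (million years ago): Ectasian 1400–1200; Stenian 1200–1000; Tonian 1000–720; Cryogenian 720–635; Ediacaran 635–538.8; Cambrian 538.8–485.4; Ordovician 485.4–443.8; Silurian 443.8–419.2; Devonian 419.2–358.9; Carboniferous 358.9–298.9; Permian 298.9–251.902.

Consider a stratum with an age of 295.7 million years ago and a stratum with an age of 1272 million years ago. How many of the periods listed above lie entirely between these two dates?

The older date is 1272 Ma and the younger is 295.7 Ma.
Periods with start < 1272 and end > 295.7 Ma: Stenian (1200–1000), Tonian (1000–720), Cryogenian (720–635), Ediacaran (635–538.8), Cambrian (538.8–485.4), Ordovician (485.4–443.8), Silurian (443.8–419.2), Devonian (419.2–358.9), Carboniferous (358.9–298.9).
That is 9 complete periods.

9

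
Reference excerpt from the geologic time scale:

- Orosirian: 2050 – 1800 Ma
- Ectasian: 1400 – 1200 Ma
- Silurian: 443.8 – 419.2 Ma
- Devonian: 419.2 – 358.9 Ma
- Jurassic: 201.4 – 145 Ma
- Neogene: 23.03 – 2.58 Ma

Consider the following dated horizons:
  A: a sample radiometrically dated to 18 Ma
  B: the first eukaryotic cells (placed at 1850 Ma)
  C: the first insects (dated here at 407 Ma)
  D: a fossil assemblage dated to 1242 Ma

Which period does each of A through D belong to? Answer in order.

A: 18 Ma lies in 23.03–2.58 Ma, so Neogene.
B: 1850 Ma lies in 2050–1800 Ma, so Orosirian.
C: 407 Ma lies in 419.2–358.9 Ma, so Devonian.
D: 1242 Ma lies in 1400–1200 Ma, so Ectasian.

A — Neogene; B — Orosirian; C — Devonian; D — Ectasian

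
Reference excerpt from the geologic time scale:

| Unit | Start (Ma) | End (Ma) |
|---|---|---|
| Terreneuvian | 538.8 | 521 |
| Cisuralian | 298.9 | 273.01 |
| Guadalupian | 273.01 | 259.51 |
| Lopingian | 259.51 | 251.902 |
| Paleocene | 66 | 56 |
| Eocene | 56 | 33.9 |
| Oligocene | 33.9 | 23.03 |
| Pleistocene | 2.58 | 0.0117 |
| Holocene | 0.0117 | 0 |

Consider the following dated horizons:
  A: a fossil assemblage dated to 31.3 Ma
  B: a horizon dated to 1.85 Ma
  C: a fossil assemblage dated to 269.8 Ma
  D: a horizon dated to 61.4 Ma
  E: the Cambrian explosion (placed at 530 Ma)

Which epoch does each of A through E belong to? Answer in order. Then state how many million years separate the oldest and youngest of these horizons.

A — Oligocene; B — Pleistocene; C — Guadalupian; D — Paleocene; E — Terreneuvian; span 528.15 million years

A: 31.3 Ma lies in 33.9–23.03 Ma, so Oligocene.
B: 1.85 Ma lies in 2.58–0.0117 Ma, so Pleistocene.
C: 269.8 Ma lies in 273.01–259.51 Ma, so Guadalupian.
D: 61.4 Ma lies in 66–56 Ma, so Paleocene.
E: 530 Ma lies in 538.8–521 Ma, so Terreneuvian.
Oldest = 530 Ma, youngest = 1.85 Ma → span 528.15 Myr.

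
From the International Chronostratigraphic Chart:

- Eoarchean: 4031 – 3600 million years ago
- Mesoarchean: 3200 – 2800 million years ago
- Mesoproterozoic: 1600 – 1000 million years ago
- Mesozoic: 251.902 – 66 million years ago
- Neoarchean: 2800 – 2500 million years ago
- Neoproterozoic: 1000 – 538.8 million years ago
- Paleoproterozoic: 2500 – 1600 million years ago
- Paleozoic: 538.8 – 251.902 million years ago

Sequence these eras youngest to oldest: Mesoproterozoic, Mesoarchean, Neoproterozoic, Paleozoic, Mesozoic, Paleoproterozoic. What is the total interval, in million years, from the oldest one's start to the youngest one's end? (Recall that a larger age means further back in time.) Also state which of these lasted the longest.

Mesozoic → Paleozoic → Neoproterozoic → Mesoproterozoic → Paleoproterozoic → Mesoarchean; total span 3134 Myr; longest is Paleoproterozoic

From the excerpt: Mesoproterozoic 1600–1000; Mesoarchean 3200–2800; Neoproterozoic 1000–538.8; Paleozoic 538.8–251.902; Mesozoic 251.902–66; Paleoproterozoic 2500–1600 (Ma).
Larger Ma is earlier, so the oldest is Mesoarchean and the youngest is Mesozoic; youngest to oldest: Mesozoic, Paleozoic, Neoproterozoic, Mesoproterozoic, Paleoproterozoic, Mesoarchean.
Oldest start 3200 minus youngest end 66 gives 3134 Myr overall.
Individual lengths (start − end): Paleoproterozoic 900; Neoproterozoic 461.2; Mesozoic 185.902; Mesoarchean 400; Paleozoic 286.898; Mesoproterozoic 600. The largest is Paleoproterozoic at 900 Myr.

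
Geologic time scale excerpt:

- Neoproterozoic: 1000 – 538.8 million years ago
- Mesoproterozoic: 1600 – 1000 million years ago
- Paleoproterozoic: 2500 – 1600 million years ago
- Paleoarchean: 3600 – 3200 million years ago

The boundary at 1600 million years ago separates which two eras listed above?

The Paleoproterozoic ends at 1600 million years ago and the Mesoproterozoic begins at 1600 million years ago, so they share that boundary.

Paleoproterozoic and Mesoproterozoic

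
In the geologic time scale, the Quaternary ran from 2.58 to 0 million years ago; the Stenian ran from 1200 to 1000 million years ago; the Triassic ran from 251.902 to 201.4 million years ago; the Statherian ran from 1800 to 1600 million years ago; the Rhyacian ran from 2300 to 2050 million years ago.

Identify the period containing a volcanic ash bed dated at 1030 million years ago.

Stenian

1030 Ma lies between 1200 and 1000 Ma, so it falls in the Stenian.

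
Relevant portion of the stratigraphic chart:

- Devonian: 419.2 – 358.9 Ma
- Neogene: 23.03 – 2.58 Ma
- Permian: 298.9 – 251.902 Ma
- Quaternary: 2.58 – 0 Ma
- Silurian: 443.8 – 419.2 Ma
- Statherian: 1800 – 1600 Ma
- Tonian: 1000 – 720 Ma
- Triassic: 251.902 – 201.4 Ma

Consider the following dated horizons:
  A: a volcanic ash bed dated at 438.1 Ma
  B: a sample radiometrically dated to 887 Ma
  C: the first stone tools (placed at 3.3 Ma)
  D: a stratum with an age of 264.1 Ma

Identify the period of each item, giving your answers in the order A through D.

A — Silurian; B — Tonian; C — Neogene; D — Permian

A: 438.1 Ma lies in 443.8–419.2 Ma, so Silurian.
B: 887 Ma lies in 1000–720 Ma, so Tonian.
C: 3.3 Ma lies in 23.03–2.58 Ma, so Neogene.
D: 264.1 Ma lies in 298.9–251.902 Ma, so Permian.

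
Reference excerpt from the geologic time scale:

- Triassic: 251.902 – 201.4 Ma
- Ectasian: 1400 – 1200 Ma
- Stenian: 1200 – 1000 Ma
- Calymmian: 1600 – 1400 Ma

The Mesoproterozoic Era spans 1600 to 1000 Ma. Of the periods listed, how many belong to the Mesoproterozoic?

Periods inside 1600–1000 Ma: Calymmian, Ectasian, Stenian — 3 in total.

3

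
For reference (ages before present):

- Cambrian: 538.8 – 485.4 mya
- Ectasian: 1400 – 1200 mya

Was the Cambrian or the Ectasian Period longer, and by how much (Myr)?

Ectasian, by 146.6 million years

Cambrian: 538.8 − 485.4 = 53.4 Myr.
Ectasian: 1400 − 1200 = 200 Myr.
Difference: 200 − 53.4 = 146.6 Myr, so the Ectasian was longer.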